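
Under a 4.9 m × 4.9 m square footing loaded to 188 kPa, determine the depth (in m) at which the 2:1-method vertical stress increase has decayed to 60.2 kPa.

z ≈ 3.76 m

2:1 spreading — at depth z the loaded area has grown by z in each plan dimension:
qB²/(B+z)² = Δσ_z ⇒ z = B(√(q/Δσ_z) − 1) = 4.9×(√(188/60.2) − 1) = 3.759 m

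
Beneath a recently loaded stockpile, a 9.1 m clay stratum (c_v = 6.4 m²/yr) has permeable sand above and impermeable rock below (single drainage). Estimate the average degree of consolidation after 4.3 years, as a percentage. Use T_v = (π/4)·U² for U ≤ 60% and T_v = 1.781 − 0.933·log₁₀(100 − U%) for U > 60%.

Drainage path length: H_d = H = 9.1 m (single drainage).
T_v = c_v·t/H_d² = 6.4×4.3/9.1² = 0.33233.
T_v = 0.33233 corresponds to the U > 60% branch:
U = 1 − 10^((1.781 − T_v)/0.933)/100 = 0.643

U ≈ 64.3 %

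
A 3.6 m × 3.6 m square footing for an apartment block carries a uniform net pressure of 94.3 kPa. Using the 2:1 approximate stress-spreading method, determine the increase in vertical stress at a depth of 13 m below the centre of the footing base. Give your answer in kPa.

By the 2:1 method the load spreads at 1 horizontal : 2 vertical, so at depth z the loaded area has grown by z in each plan dimension:
Δσ = qBL/((B+z)(L+z)) = 94.3×3.6×3.6/((3.6+13)(3.6+13)) = 4.4351 kPa

Δσ_z ≈ 4.44 kPa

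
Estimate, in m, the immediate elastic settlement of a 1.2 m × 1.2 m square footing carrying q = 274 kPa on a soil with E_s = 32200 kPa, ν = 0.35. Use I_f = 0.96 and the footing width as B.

S_e ≈ 0.0086 m

Immediate (elastic) settlement: S_e = q·B·(1−ν²)/E_s · I_f.
S_e = 274 × 1.2 × (1 − 0.35²) / 32200 × 0.96
    = 274 × 1.2 × 0.8775 / 32200 × 0.96
    = 0.008602 m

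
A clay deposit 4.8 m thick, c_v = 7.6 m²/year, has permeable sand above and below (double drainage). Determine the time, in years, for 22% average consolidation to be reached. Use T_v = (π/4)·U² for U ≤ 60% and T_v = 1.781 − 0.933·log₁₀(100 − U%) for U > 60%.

Drainage path length: H_d = H/2 = 2.4 m (double drainage).
U ≤ 60%: T_v = (π/4)·U² = (π/4)×0.22² = 0.038013.
t = T_v·H_d²/c_v = 0.038013×2.4²/7.6 = 0.02881 years.

t ≈ 0.0288 years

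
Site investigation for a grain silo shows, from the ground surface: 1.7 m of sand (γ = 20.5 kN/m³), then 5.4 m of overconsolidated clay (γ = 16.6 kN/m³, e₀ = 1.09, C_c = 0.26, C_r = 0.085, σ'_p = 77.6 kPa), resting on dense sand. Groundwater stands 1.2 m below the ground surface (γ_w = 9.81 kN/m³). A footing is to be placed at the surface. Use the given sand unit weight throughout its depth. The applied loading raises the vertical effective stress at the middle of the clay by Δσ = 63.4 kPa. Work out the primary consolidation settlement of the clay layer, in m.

S_c ≈ 0.151 m

Mid-depth of clay below the ground surface: z = 1.7 + 5.4/2 = 4.4 m.
Total vertical stress at mid-clay: σ_v = 20.5×1.7 + 16.6×2.7 = 79.67 kPa.
Pore pressure: u = 9.81×(4.4 − 1.2) = 31.392 kPa.
Initial effective stress: σ'_0 = σ_v − u = 79.67 − 31.392 = 48.278 kPa.
Final effective stress: σ'_f = 48.278 + 63.4 = 111.68 kPa.
σ'_f = 111.68 > σ'_p = 77.6 kPa, so the stress path crosses the preconsolidation pressure — recompression up to σ'_p, then virgin compression beyond:
S_c = H/(1+e₀)·[C_r·log₁₀(σ'_p/σ'_0) + C_c·log₁₀(σ'_f/σ'_p)]
    = 5.4/2.09 × [0.085×log₁₀(77.6/48.278) + 0.26×log₁₀(111.68/77.6)]
    = 2.5837 × [0.01752 + 0.04111] = 0.1515 m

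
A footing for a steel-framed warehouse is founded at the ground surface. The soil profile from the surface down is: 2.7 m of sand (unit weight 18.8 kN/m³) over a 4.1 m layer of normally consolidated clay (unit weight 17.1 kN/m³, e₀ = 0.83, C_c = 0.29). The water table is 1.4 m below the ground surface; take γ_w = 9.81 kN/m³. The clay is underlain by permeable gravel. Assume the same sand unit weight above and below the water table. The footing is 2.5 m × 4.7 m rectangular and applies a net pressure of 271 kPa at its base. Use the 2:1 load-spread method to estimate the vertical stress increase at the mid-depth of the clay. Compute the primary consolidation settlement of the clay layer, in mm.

S_c ≈ 178 mm

Mid-depth of clay below the ground surface: z = 2.7 + 4.1/2 = 4.75 m.
Total vertical stress at mid-clay: σ_v = 18.8×2.7 + 17.1×2.05 = 85.815 kPa.
Pore pressure: u = 9.81×(4.75 − 1.4) = 32.864 kPa.
Initial effective stress: σ'_0 = σ_v − u = 85.815 − 32.864 = 52.951 kPa.
Stress increase at mid-clay by the 2:1 spreading method:
Δσ = qBL/((B+z)(L+z)) = 271×2.5×4.7/((2.5+4.75)(4.7+4.75)) = 46.477 kPa
Final effective stress: σ'_f = σ'_0 + Δσ = 52.951 + 46.477 = 99.428 kPa.
Normally consolidated clay, so the full stress increment lies on the virgin compression line:
S_c = C_c·H/(1+e₀)·log₁₀(σ'_f/σ'_0) = 0.29×4.1/(1+0.83)×log₁₀(99.428/52.951)
    = 0.64973 × 0.27363 = 0.1778 m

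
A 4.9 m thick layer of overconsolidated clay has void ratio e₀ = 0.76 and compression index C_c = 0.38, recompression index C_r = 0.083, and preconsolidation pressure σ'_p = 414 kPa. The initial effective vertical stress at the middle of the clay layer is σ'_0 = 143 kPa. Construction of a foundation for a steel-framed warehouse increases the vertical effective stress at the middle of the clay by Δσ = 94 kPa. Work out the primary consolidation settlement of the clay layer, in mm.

S_c ≈ 50.7 mm

Final effective stress: σ'_f = 143 + 94 = 237 kPa.
σ'_f = 237 ≤ σ'_p = 414 kPa, so the clay remains overconsolidated and only the recompression index applies:
S_c = C_r·H/(1+e₀)·log₁₀(σ'_f/σ'_0) = 0.083×4.9/1.76×log₁₀(237/143)
    = 0.23108 × 0.21941 = 0.0507 m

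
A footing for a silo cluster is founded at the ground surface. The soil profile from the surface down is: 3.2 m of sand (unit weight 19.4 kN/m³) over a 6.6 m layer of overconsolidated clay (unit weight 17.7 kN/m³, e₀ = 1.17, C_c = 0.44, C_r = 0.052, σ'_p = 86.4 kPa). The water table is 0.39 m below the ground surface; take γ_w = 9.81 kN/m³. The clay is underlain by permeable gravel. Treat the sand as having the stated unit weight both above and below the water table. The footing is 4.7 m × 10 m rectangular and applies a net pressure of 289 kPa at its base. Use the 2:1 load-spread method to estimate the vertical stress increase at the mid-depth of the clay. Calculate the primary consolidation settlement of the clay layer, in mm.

S_c ≈ 280 mm

Mid-depth of clay below the ground surface: z = 3.2 + 6.6/2 = 6.5 m.
Total vertical stress at mid-clay: σ_v = 19.4×3.2 + 17.7×3.3 = 120.49 kPa.
Pore pressure: u = 9.81×(6.5 − 0.39) = 59.939 kPa.
Initial effective stress: σ'_0 = σ_v − u = 120.49 − 59.939 = 60.551 kPa.
Stress increase at mid-clay by the 2:1 spreading method:
Δσ = qBL/((B+z)(L+z)) = 289×4.7×10/((4.7+6.5)(10+6.5)) = 73.501 kPa
Final effective stress: σ'_f = 60.551 + 73.501 = 134.05 kPa.
σ'_f = 134.05 > σ'_p = 86.4 kPa, so the stress path crosses the preconsolidation pressure — recompression up to σ'_p, then virgin compression beyond:
S_c = H/(1+e₀)·[C_r·log₁₀(σ'_p/σ'_0) + C_c·log₁₀(σ'_f/σ'_p)]
    = 6.6/2.17 × [0.052×log₁₀(86.4/60.551) + 0.44×log₁₀(134.05/86.4)]
    = 3.0415 × [0.0080284 + 0.083931] = 0.2797 m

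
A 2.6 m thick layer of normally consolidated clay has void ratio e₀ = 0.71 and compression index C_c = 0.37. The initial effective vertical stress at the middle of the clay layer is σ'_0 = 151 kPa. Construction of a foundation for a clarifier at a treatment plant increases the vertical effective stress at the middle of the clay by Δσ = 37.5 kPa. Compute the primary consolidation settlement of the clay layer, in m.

S_c ≈ 0.0542 m

Final effective stress: σ'_f = σ'_0 + Δσ = 151 + 37.5 = 188.5 kPa.
Normally consolidated clay, so the full stress increment lies on the virgin compression line:
S_c = C_c·H/(1+e₀)·log₁₀(σ'_f/σ'_0) = 0.37×2.6/(1+0.71)×log₁₀(188.5/151)
    = 0.56257 × 0.096334 = 0.05419 m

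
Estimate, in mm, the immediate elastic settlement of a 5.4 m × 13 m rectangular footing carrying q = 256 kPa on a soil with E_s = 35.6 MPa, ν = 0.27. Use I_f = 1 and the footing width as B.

S_e ≈ 36 mm

Immediate (elastic) settlement: S_e = q·B·(1−ν²)/E_s · I_f.
E_s = 35.6 MPa = 35600 kPa.
S_e = 256 × 5.4 × (1 − 0.27²) / 35600 × 1
    = 256 × 5.4 × 0.9271 / 35600 × 1
    = 0.036 m = 36 mm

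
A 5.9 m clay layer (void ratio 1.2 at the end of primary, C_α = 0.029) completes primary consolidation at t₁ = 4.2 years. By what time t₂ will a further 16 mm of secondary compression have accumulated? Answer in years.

S_s = C_α·H/(1+e_p)·log₁₀(t₂/t₁) ⇒ log₁₀(t₂/t₁) = S_s·(1+e_p)/(C_α·H).
log₁₀(t₂/t₁) = 0.016 × (1+1.2) / (0.029×5.9) = 0.2057
t₂ = t₁ × 10^0.2057 = 4.2 × 1.606 = 6.745 years

t₂ ≈ 6.74 years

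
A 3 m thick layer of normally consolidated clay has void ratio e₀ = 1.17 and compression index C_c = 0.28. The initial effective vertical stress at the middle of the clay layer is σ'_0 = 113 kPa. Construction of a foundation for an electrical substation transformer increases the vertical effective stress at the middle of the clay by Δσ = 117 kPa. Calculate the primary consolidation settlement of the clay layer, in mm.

Final effective stress: σ'_f = σ'_0 + Δσ = 113 + 117 = 230 kPa.
Normally consolidated clay, so the full stress increment lies on the virgin compression line:
S_c = C_c·H/(1+e₀)·log₁₀(σ'_f/σ'_0) = 0.28×3/(1+1.17)×log₁₀(230/113)
    = 0.3871 × 0.30865 = 0.1195 m

S_c ≈ 119 mm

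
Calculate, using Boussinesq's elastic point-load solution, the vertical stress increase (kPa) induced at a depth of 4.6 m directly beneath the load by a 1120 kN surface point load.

Boussinesq vertical stress below a point load on an elastic half-space:
Δσ_z = 3P/(2πz²) · [1 + (r/z)²]^(−5/2)
r/z = 0/4.6 = 0; [1+(r/z)²]^(−5/2) = 1.
Δσ_z = 3×1120/(2π×4.6²) × 1 = 25.272 × 1 = 25.27 kPa

Δσ_z ≈ 25.3 kPa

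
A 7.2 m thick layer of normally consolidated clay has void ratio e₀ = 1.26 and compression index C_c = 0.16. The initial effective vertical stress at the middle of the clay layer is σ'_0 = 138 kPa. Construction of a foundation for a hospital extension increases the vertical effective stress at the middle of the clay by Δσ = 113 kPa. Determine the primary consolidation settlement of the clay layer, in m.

Final effective stress: σ'_f = σ'_0 + Δσ = 138 + 113 = 251 kPa.
Normally consolidated clay, so the full stress increment lies on the virgin compression line:
S_c = C_c·H/(1+e₀)·log₁₀(σ'_f/σ'_0) = 0.16×7.2/(1+1.26)×log₁₀(251/138)
    = 0.50973 × 0.25979 = 0.1324 m

S_c ≈ 0.132 m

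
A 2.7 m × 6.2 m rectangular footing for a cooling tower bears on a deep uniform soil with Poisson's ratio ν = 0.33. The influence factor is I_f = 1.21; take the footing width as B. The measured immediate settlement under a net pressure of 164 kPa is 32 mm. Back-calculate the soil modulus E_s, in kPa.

E_s ≈ 14900 kPa

S_e = q·B·(1−ν²)/E_s · I_f  ⇒  E_s = q·B·(1−ν²)·I_f / S_e.
E_s = 164 × 2.7 × 0.8911 × 1.21 / 0.032 = 14920 kPa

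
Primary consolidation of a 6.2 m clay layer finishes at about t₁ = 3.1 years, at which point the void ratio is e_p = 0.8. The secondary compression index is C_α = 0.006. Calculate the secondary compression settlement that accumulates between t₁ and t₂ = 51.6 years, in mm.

S_s ≈ 25.2 mm

Secondary compression: S_s = C_α·H/(1+e_p)·log₁₀(t₂/t₁)
S_s = 0.006×6.2/(1+0.8)×log₁₀(51.6/3.1)
    = 0.02067 × 1.221 = 0.02524 m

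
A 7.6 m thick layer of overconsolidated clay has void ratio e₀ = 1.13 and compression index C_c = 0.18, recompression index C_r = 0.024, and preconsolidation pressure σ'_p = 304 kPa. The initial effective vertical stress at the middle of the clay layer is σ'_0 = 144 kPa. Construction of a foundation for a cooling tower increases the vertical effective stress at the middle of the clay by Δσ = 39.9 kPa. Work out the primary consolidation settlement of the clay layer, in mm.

Final effective stress: σ'_f = 144 + 39.9 = 183.9 kPa.
σ'_f = 183.9 ≤ σ'_p = 304 kPa, so the clay remains overconsolidated and only the recompression index applies:
S_c = C_r·H/(1+e₀)·log₁₀(σ'_f/σ'_0) = 0.024×7.6/2.13×log₁₀(183.9/144)
    = 0.085634 × 0.10622 = 0.009096 m

S_c ≈ 9.1 mm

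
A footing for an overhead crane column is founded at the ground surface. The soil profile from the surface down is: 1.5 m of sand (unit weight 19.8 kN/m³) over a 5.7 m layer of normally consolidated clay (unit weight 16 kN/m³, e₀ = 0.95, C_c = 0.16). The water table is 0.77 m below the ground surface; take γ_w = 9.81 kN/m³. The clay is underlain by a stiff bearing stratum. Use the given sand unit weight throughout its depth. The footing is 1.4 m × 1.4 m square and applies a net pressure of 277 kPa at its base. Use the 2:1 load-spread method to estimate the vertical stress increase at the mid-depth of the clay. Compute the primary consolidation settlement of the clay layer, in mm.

S_c ≈ 69.6 mm

Mid-depth of clay below the ground surface: z = 1.5 + 5.7/2 = 4.35 m.
Total vertical stress at mid-clay: σ_v = 19.8×1.5 + 16×2.85 = 75.3 kPa.
Pore pressure: u = 9.81×(4.35 − 0.77) = 35.12 kPa.
Initial effective stress: σ'_0 = σ_v − u = 75.3 − 35.12 = 40.18 kPa.
Stress increase at mid-clay by the 2:1 spreading method:
Δσ = qBL/((B+z)(L+z)) = 277×1.4×1.4/((1.4+4.35)(1.4+4.35)) = 16.421 kPa
Final effective stress: σ'_f = σ'_0 + Δσ = 40.18 + 16.421 = 56.601 kPa.
Normally consolidated clay, so the full stress increment lies on the virgin compression line:
S_c = C_c·H/(1+e₀)·log₁₀(σ'_f/σ'_0) = 0.16×5.7/(1+0.95)×log₁₀(56.601/40.18)
    = 0.46769 × 0.14881 = 0.0696 m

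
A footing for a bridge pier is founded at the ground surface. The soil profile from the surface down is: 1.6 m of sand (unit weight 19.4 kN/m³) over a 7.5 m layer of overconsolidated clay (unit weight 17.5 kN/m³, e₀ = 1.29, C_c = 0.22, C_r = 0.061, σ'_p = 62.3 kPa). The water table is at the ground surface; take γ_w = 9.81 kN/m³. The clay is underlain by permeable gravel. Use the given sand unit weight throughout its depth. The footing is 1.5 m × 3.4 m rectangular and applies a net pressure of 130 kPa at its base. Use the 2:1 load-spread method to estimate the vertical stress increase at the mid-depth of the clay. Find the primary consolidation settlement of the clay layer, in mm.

S_c ≈ 19.4 mm

Mid-depth of clay below the ground surface: z = 1.6 + 7.5/2 = 5.35 m.
Total vertical stress at mid-clay: σ_v = 19.4×1.6 + 17.5×3.75 = 96.665 kPa.
Pore pressure: u = 9.81×(5.35 − 0) = 52.483 kPa.
Initial effective stress: σ'_0 = σ_v − u = 96.665 − 52.483 = 44.182 kPa.
Stress increase at mid-clay by the 2:1 spreading method:
Δσ = qBL/((B+z)(L+z)) = 130×1.5×3.4/((1.5+5.35)(3.4+5.35)) = 11.062 kPa
Final effective stress: σ'_f = 44.182 + 11.062 = 55.244 kPa.
σ'_f = 55.244 ≤ σ'_p = 62.3 kPa, so the clay remains overconsolidated and only the recompression index applies:
S_c = C_r·H/(1+e₀)·log₁₀(σ'_f/σ'_0) = 0.061×7.5/2.29×log₁₀(55.244/44.182)
    = 0.19978 × 0.09704 = 0.01939 m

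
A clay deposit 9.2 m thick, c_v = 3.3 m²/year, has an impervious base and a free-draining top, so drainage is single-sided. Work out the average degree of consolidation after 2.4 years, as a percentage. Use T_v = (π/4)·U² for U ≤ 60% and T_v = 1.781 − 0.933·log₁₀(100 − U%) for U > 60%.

U ≈ 34.5 %

Drainage path length: H_d = H = 9.2 m (single drainage).
T_v = c_v·t/H_d² = 3.3×2.4/9.2² = 0.093573.
T_v = 0.093573 corresponds to the U ≤ 60% branch:
U = √(4T_v/π) = 0.3452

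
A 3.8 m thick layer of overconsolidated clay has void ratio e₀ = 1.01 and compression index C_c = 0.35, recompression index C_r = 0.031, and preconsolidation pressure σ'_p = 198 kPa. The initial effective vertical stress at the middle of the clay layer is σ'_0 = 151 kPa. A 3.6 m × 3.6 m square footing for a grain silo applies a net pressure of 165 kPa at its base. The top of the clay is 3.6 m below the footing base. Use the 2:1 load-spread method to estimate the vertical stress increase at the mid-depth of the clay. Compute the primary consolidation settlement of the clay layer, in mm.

S_c ≈ 4.02 mm

Mid-depth of clay below the footing base: z = 3.6 + 3.8/2 = 5.5 m.
Stress increase at mid-clay by the 2:1 spreading method:
Δσ = qBL/((B+z)(L+z)) = 165×3.6×3.6/((3.6+5.5)(3.6+5.5)) = 25.823 kPa
Final effective stress: σ'_f = 151 + 25.823 = 176.82 kPa.
σ'_f = 176.82 ≤ σ'_p = 198 kPa, so the clay remains overconsolidated and only the recompression index applies:
S_c = C_r·H/(1+e₀)·log₁₀(σ'_f/σ'_0) = 0.031×3.8/2.01×log₁₀(176.82/151)
    = 0.058606 × 0.068554 = 0.004018 m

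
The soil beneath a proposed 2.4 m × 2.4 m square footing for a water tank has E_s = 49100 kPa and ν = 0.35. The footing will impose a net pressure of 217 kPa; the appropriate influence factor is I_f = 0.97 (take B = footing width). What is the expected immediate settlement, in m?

S_e ≈ 0.00903 m

Immediate (elastic) settlement: S_e = q·B·(1−ν²)/E_s · I_f.
S_e = 217 × 2.4 × (1 − 0.35²) / 49100 × 0.97
    = 217 × 2.4 × 0.8775 / 49100 × 0.97
    = 0.009028 m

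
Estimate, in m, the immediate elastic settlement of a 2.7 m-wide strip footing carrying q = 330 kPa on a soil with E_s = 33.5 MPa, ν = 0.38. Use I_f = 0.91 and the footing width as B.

Immediate (elastic) settlement: S_e = q·B·(1−ν²)/E_s · I_f.
E_s = 33.5 MPa = 33500 kPa.
S_e = 330 × 2.7 × (1 − 0.38²) / 33500 × 0.91
    = 330 × 2.7 × 0.8556 / 33500 × 0.91
    = 0.02071 m

S_e ≈ 0.0207 m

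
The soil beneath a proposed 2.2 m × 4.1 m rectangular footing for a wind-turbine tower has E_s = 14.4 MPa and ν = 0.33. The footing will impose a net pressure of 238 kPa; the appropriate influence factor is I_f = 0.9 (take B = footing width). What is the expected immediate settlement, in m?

Immediate (elastic) settlement: S_e = q·B·(1−ν²)/E_s · I_f.
E_s = 14.4 MPa = 14400 kPa.
S_e = 238 × 2.2 × (1 − 0.33²) / 14400 × 0.9
    = 238 × 2.2 × 0.8911 / 14400 × 0.9
    = 0.02916 m

S_e ≈ 0.0292 m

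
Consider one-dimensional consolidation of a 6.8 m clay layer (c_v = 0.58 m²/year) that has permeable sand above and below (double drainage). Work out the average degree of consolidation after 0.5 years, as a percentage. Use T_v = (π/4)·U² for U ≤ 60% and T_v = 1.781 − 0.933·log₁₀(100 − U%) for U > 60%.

Drainage path length: H_d = H/2 = 3.4 m (double drainage).
T_v = c_v·t/H_d² = 0.58×0.5/3.4² = 0.025087.
T_v = 0.025087 corresponds to the U ≤ 60% branch:
U = √(4T_v/π) = 0.1787

U ≈ 17.9 %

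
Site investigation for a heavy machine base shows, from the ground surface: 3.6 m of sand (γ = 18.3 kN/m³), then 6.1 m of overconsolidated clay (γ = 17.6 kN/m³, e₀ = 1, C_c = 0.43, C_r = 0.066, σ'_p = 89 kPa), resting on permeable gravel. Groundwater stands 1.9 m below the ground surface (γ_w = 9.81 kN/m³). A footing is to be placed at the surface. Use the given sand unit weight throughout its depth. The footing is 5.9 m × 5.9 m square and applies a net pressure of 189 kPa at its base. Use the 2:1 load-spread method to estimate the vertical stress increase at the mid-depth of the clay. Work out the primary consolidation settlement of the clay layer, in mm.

S_c ≈ 162 mm

Mid-depth of clay below the ground surface: z = 3.6 + 6.1/2 = 6.65 m.
Total vertical stress at mid-clay: σ_v = 18.3×3.6 + 17.6×3.05 = 119.56 kPa.
Pore pressure: u = 9.81×(6.65 − 1.9) = 46.598 kPa.
Initial effective stress: σ'_0 = σ_v − u = 119.56 − 46.598 = 72.962 kPa.
Stress increase at mid-clay by the 2:1 spreading method:
Δσ = qBL/((B+z)(L+z)) = 189×5.9×5.9/((5.9+6.65)(5.9+6.65)) = 41.771 kPa
Final effective stress: σ'_f = 72.962 + 41.771 = 114.73 kPa.
σ'_f = 114.73 > σ'_p = 89 kPa, so the stress path crosses the preconsolidation pressure — recompression up to σ'_p, then virgin compression beyond:
S_c = H/(1+e₀)·[C_r·log₁₀(σ'_p/σ'_0) + C_c·log₁₀(σ'_f/σ'_p)]
    = 6.1/2 × [0.066×log₁₀(89/72.962) + 0.43×log₁₀(114.73/89)]
    = 3.05 × [0.0056954 + 0.047423] = 0.162 m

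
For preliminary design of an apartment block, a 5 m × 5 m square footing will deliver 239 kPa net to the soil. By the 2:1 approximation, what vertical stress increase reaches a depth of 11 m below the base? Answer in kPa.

By the 2:1 method the load spreads at 1 horizontal : 2 vertical, so at depth z the loaded area has grown by z in each plan dimension:
Δσ = qBL/((B+z)(L+z)) = 239×5×5/((5+11)(5+11)) = 23.34 kPa

Δσ_z ≈ 23.3 kPa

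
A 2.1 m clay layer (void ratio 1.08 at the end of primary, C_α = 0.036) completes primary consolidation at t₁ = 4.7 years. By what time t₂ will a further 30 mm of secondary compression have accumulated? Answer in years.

S_s = C_α·H/(1+e_p)·log₁₀(t₂/t₁) ⇒ log₁₀(t₂/t₁) = S_s·(1+e_p)/(C_α·H).
log₁₀(t₂/t₁) = 0.03 × (1+1.08) / (0.036×2.1) = 0.8254
t₂ = t₁ × 10^0.8254 = 4.7 × 6.69 = 31.44 years

t₂ ≈ 31.4 years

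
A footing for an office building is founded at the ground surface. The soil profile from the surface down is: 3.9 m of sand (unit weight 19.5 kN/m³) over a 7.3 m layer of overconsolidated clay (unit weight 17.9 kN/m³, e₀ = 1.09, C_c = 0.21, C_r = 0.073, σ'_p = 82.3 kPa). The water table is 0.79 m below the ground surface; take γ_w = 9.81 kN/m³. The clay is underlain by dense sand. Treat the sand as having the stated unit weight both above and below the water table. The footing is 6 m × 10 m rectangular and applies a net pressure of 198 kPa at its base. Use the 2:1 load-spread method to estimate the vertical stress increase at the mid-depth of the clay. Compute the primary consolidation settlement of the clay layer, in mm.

Mid-depth of clay below the ground surface: z = 3.9 + 7.3/2 = 7.55 m.
Total vertical stress at mid-clay: σ_v = 19.5×3.9 + 17.9×3.65 = 141.38 kPa.
Pore pressure: u = 9.81×(7.55 − 0.79) = 66.316 kPa.
Initial effective stress: σ'_0 = σ_v − u = 141.38 − 66.316 = 75.064 kPa.
Stress increase at mid-clay by the 2:1 spreading method:
Δσ = qBL/((B+z)(L+z)) = 198×6×10/((6+7.55)(10+7.55)) = 49.957 kPa
Final effective stress: σ'_f = 75.064 + 49.957 = 125.02 kPa.
σ'_f = 125.02 > σ'_p = 82.3 kPa, so the stress path crosses the preconsolidation pressure — recompression up to σ'_p, then virgin compression beyond:
S_c = H/(1+e₀)·[C_r·log₁₀(σ'_p/σ'_0) + C_c·log₁₀(σ'_f/σ'_p)]
    = 7.3/2.09 × [0.073×log₁₀(82.3/75.064) + 0.21×log₁₀(125.02/82.3)]
    = 3.4928 × [0.0029177 + 0.038132] = 0.1434 m

S_c ≈ 143 mm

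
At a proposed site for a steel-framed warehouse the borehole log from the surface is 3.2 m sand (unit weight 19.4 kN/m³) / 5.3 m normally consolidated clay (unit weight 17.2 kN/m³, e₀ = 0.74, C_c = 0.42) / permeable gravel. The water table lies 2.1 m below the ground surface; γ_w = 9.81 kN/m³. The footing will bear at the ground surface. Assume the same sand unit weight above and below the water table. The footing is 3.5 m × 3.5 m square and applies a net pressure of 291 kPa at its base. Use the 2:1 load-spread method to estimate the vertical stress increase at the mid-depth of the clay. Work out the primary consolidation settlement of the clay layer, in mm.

Mid-depth of clay below the ground surface: z = 3.2 + 5.3/2 = 5.85 m.
Total vertical stress at mid-clay: σ_v = 19.4×3.2 + 17.2×2.65 = 107.66 kPa.
Pore pressure: u = 9.81×(5.85 − 2.1) = 36.788 kPa.
Initial effective stress: σ'_0 = σ_v − u = 107.66 − 36.788 = 70.872 kPa.
Stress increase at mid-clay by the 2:1 spreading method:
Δσ = qBL/((B+z)(L+z)) = 291×3.5×3.5/((3.5+5.85)(3.5+5.85)) = 40.776 kPa
Final effective stress: σ'_f = σ'_0 + Δσ = 70.872 + 40.776 = 111.65 kPa.
Normally consolidated clay, so the full stress increment lies on the virgin compression line:
S_c = C_c·H/(1+e₀)·log₁₀(σ'_f/σ'_0) = 0.42×5.3/(1+0.74)×log₁₀(111.65/70.872)
    = 1.2793 × 0.19738 = 0.2525 m

S_c ≈ 253 mm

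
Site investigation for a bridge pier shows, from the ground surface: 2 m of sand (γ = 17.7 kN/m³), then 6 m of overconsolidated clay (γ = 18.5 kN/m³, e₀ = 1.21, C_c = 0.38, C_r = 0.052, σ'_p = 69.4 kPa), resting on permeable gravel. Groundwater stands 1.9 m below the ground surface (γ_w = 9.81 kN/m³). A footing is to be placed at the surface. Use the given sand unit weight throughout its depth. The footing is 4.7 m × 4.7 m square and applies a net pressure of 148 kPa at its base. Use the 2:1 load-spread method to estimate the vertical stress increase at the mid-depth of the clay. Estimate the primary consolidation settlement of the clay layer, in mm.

Mid-depth of clay below the ground surface: z = 2 + 6/2 = 5 m.
Total vertical stress at mid-clay: σ_v = 17.7×2 + 18.5×3 = 90.9 kPa.
Pore pressure: u = 9.81×(5 − 1.9) = 30.411 kPa.
Initial effective stress: σ'_0 = σ_v − u = 90.9 − 30.411 = 60.489 kPa.
Stress increase at mid-clay by the 2:1 spreading method:
Δσ = qBL/((B+z)(L+z)) = 148×4.7×4.7/((4.7+5)(4.7+5)) = 34.747 kPa
Final effective stress: σ'_f = 60.489 + 34.747 = 95.236 kPa.
σ'_f = 95.236 > σ'_p = 69.4 kPa, so the stress path crosses the preconsolidation pressure — recompression up to σ'_p, then virgin compression beyond:
S_c = H/(1+e₀)·[C_r·log₁₀(σ'_p/σ'_0) + C_c·log₁₀(σ'_f/σ'_p)]
    = 6/2.21 × [0.052×log₁₀(69.4/60.489) + 0.38×log₁₀(95.236/69.4)]
    = 2.7149 × [0.0031035 + 0.052228] = 0.1502 m

S_c ≈ 150 mm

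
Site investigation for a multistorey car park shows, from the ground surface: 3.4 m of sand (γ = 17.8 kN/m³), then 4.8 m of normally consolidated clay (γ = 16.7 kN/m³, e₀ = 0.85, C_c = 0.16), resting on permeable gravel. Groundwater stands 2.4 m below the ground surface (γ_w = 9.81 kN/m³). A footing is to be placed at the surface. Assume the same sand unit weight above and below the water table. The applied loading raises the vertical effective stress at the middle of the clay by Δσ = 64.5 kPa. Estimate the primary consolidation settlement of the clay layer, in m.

S_c ≈ 0.121 m

Mid-depth of clay below the ground surface: z = 3.4 + 4.8/2 = 5.8 m.
Total vertical stress at mid-clay: σ_v = 17.8×3.4 + 16.7×2.4 = 100.6 kPa.
Pore pressure: u = 9.81×(5.8 − 2.4) = 33.354 kPa.
Initial effective stress: σ'_0 = σ_v − u = 100.6 − 33.354 = 67.246 kPa.
Final effective stress: σ'_f = σ'_0 + Δσ = 67.246 + 64.5 = 131.75 kPa.
Normally consolidated clay, so the full stress increment lies on the virgin compression line:
S_c = C_c·H/(1+e₀)·log₁₀(σ'_f/σ'_0) = 0.16×4.8/(1+0.85)×log₁₀(131.75/67.246)
    = 0.41514 × 0.29208 = 0.1213 m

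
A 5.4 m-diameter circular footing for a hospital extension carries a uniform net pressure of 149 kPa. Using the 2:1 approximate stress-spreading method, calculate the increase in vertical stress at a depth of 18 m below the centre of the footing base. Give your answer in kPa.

Δσ_z ≈ 7.93 kPa

By the 2:1 method the load spreads at 1 horizontal : 2 vertical, so at depth z the loaded area has grown by z in each plan dimension:
Δσ ≈ qD²/(D+z)² = 149×5.4²/(5.4+18)² = 7.9349 kPa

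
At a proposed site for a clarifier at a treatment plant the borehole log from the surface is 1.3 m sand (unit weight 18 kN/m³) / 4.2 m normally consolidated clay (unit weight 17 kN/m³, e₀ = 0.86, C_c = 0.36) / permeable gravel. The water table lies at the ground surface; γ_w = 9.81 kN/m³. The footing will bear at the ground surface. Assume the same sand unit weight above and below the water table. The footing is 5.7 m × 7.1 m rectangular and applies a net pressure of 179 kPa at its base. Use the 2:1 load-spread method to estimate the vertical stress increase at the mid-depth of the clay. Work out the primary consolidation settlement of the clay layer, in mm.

S_c ≈ 484 mm

Mid-depth of clay below the ground surface: z = 1.3 + 4.2/2 = 3.4 m.
Total vertical stress at mid-clay: σ_v = 18×1.3 + 17×2.1 = 59.1 kPa.
Pore pressure: u = 9.81×(3.4 − 0) = 33.354 kPa.
Initial effective stress: σ'_0 = σ_v − u = 59.1 − 33.354 = 25.746 kPa.
Stress increase at mid-clay by the 2:1 spreading method:
Δσ = qBL/((B+z)(L+z)) = 179×5.7×7.1/((5.7+3.4)(7.1+3.4)) = 75.815 kPa
Final effective stress: σ'_f = σ'_0 + Δσ = 25.746 + 75.815 = 101.56 kPa.
Normally consolidated clay, so the full stress increment lies on the virgin compression line:
S_c = C_c·H/(1+e₀)·log₁₀(σ'_f/σ'_0) = 0.36×4.2/(1+0.86)×log₁₀(101.56/25.746)
    = 0.8129 × 0.59601 = 0.4845 m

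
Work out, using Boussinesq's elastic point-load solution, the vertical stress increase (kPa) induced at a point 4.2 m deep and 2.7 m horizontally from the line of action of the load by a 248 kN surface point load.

Δσ_z ≈ 2.83 kPa

Boussinesq vertical stress below a point load on an elastic half-space:
Δσ_z = 3P/(2πz²) · [1 + (r/z)²]^(−5/2)
r/z = 2.7/4.2 = 0.64286; [1+(r/z)²]^(−5/2) = 0.42115.
Δσ_z = 3×248/(2π×4.2²) × 0.42115 = 6.7127 × 0.42115 = 2.827 kPa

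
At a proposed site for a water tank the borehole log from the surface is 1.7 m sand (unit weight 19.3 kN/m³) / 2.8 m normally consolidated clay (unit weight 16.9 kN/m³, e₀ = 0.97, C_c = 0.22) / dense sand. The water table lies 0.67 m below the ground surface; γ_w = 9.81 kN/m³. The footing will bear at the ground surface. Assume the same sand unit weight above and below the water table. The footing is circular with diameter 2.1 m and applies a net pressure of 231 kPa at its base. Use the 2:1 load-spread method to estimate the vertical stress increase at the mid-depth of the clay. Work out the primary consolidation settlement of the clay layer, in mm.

Mid-depth of clay below the ground surface: z = 1.7 + 2.8/2 = 3.1 m.
Total vertical stress at mid-clay: σ_v = 19.3×1.7 + 16.9×1.4 = 56.47 kPa.
Pore pressure: u = 9.81×(3.1 − 0.67) = 23.838 kPa.
Initial effective stress: σ'_0 = σ_v − u = 56.47 − 23.838 = 32.632 kPa.
Stress increase at mid-clay by the 2:1 spreading method:
Δσ ≈ qD²/(D+z)² = 231×2.1²/(2.1+3.1)² = 37.674 kPa
Final effective stress: σ'_f = σ'_0 + Δσ = 32.632 + 37.674 = 70.306 kPa.
Normally consolidated clay, so the full stress increment lies on the virgin compression line:
S_c = C_c·H/(1+e₀)·log₁₀(σ'_f/σ'_0) = 0.22×2.8/(1+0.97)×log₁₀(70.306/32.632)
    = 0.31269 × 0.33335 = 0.1042 m

S_c ≈ 104 mm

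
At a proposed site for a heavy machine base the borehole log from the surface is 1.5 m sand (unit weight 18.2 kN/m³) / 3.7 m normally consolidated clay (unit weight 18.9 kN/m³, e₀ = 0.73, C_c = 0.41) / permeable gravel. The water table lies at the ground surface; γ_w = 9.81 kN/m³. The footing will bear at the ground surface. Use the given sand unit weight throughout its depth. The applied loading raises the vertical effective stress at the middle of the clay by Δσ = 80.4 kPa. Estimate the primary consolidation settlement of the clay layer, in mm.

Mid-depth of clay below the ground surface: z = 1.5 + 3.7/2 = 3.35 m.
Total vertical stress at mid-clay: σ_v = 18.2×1.5 + 18.9×1.85 = 62.265 kPa.
Pore pressure: u = 9.81×(3.35 − 0) = 32.864 kPa.
Initial effective stress: σ'_0 = σ_v − u = 62.265 − 32.864 = 29.401 kPa.
Final effective stress: σ'_f = σ'_0 + Δσ = 29.401 + 80.4 = 109.8 kPa.
Normally consolidated clay, so the full stress increment lies on the virgin compression line:
S_c = C_c·H/(1+e₀)·log₁₀(σ'_f/σ'_0) = 0.41×3.7/(1+0.73)×log₁₀(109.8/29.401)
    = 0.87688 × 0.57224 = 0.5018 m

S_c ≈ 502 mm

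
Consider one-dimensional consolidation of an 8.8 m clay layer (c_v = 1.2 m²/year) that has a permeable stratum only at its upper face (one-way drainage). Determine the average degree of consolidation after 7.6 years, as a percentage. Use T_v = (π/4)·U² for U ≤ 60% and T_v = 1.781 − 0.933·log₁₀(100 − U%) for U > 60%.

U ≈ 38.7 %

Drainage path length: H_d = H = 8.8 m (single drainage).
T_v = c_v·t/H_d² = 1.2×7.6/8.8² = 0.11777.
T_v = 0.11777 corresponds to the U ≤ 60% branch:
U = √(4T_v/π) = 0.3872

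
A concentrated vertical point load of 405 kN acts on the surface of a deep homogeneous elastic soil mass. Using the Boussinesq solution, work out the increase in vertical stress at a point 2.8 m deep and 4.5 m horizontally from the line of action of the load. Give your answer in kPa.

Boussinesq vertical stress below a point load on an elastic half-space:
Δσ_z = 3P/(2πz²) · [1 + (r/z)²]^(−5/2)
r/z = 4.5/2.8 = 1.6071; [1+(r/z)²]^(−5/2) = 0.041154.
Δσ_z = 3×405/(2π×2.8²) × 0.041154 = 24.665 × 0.041154 = 1.015 kPa

Δσ_z ≈ 1.02 kPa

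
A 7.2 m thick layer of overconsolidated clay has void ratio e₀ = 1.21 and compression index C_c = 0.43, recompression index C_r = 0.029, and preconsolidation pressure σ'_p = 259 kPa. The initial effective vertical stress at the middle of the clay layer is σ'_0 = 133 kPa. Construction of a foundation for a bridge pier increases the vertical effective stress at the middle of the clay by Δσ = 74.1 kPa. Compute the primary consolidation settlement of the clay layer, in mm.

Final effective stress: σ'_f = 133 + 74.1 = 207.1 kPa.
σ'_f = 207.1 ≤ σ'_p = 259 kPa, so the clay remains overconsolidated and only the recompression index applies:
S_c = C_r·H/(1+e₀)·log₁₀(σ'_f/σ'_0) = 0.029×7.2/2.21×log₁₀(207.1/133)
    = 0.094479 × 0.19233 = 0.01817 m

S_c ≈ 18.2 mm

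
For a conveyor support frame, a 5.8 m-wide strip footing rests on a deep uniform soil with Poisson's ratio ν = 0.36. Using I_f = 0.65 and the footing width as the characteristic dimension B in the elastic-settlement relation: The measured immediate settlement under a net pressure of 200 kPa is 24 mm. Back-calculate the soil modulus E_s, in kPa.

S_e = q·B·(1−ν²)/E_s · I_f  ⇒  E_s = q·B·(1−ν²)·I_f / S_e.
E_s = 200 × 5.8 × 0.8704 × 0.65 / 0.024 = 27350 kPa

E_s ≈ 27300 kPa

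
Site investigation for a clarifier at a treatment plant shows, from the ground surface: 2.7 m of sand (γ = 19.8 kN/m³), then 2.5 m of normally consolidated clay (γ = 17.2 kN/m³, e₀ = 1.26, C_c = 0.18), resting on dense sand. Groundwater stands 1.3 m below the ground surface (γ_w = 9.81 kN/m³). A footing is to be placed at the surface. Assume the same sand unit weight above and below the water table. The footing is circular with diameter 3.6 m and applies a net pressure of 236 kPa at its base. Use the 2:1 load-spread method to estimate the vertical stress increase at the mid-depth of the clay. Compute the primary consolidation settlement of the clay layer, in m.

Mid-depth of clay below the ground surface: z = 2.7 + 2.5/2 = 3.95 m.
Total vertical stress at mid-clay: σ_v = 19.8×2.7 + 17.2×1.25 = 74.96 kPa.
Pore pressure: u = 9.81×(3.95 − 1.3) = 25.997 kPa.
Initial effective stress: σ'_0 = σ_v − u = 74.96 − 25.997 = 48.963 kPa.
Stress increase at mid-clay by the 2:1 spreading method:
Δσ ≈ qD²/(D+z)² = 236×3.6²/(3.6+3.95)² = 53.657 kPa
Final effective stress: σ'_f = σ'_0 + Δσ = 48.963 + 53.657 = 102.62 kPa.
Normally consolidated clay, so the full stress increment lies on the virgin compression line:
S_c = C_c·H/(1+e₀)·log₁₀(σ'_f/σ'_0) = 0.18×2.5/(1+1.26)×log₁₀(102.62/48.963)
    = 0.19912 × 0.32136 = 0.06399 m

S_c ≈ 0.064 m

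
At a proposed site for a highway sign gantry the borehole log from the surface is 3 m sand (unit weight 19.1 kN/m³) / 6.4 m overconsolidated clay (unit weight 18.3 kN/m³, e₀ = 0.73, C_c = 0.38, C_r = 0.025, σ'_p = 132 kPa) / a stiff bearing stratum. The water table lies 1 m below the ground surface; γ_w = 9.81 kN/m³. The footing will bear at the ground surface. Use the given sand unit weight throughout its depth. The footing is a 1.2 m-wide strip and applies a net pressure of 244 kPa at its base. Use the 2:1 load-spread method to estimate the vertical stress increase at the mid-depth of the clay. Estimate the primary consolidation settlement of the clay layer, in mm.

S_c ≈ 19.1 mm

Mid-depth of clay below the ground surface: z = 3 + 6.4/2 = 6.2 m.
Total vertical stress at mid-clay: σ_v = 19.1×3 + 18.3×3.2 = 115.86 kPa.
Pore pressure: u = 9.81×(6.2 − 1) = 51.012 kPa.
Initial effective stress: σ'_0 = σ_v − u = 115.86 − 51.012 = 64.848 kPa.
Stress increase at mid-clay by the 2:1 spreading method:
Δσ = qB/(B+z) = 244×1.2/(1.2+6.2) = 39.568 kPa
Final effective stress: σ'_f = 64.848 + 39.568 = 104.42 kPa.
σ'_f = 104.42 ≤ σ'_p = 132 kPa, so the clay remains overconsolidated and only the recompression index applies:
S_c = C_r·H/(1+e₀)·log₁₀(σ'_f/σ'_0) = 0.025×6.4/1.73×log₁₀(104.42/64.848)
    = 0.092485 × 0.20689 = 0.01913 m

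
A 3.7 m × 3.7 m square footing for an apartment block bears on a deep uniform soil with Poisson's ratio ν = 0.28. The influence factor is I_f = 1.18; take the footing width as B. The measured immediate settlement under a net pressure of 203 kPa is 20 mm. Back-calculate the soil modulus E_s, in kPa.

E_s ≈ 40800 kPa

S_e = q·B·(1−ν²)/E_s · I_f  ⇒  E_s = q·B·(1−ν²)·I_f / S_e.
E_s = 203 × 3.7 × 0.9216 × 1.18 / 0.02 = 40840 kPa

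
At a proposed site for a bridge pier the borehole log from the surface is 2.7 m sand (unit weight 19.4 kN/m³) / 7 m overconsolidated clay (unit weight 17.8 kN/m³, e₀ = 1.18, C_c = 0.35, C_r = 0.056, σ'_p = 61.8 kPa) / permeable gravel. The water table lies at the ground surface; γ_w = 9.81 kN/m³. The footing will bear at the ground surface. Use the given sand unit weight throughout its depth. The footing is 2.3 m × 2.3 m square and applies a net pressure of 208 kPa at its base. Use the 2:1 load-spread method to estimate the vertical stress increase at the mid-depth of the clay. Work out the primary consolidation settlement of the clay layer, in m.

S_c ≈ 0.0651 m

Mid-depth of clay below the ground surface: z = 2.7 + 7/2 = 6.2 m.
Total vertical stress at mid-clay: σ_v = 19.4×2.7 + 17.8×3.5 = 114.68 kPa.
Pore pressure: u = 9.81×(6.2 − 0) = 60.822 kPa.
Initial effective stress: σ'_0 = σ_v − u = 114.68 − 60.822 = 53.858 kPa.
Stress increase at mid-clay by the 2:1 spreading method:
Δσ = qBL/((B+z)(L+z)) = 208×2.3×2.3/((2.3+6.2)(2.3+6.2)) = 15.229 kPa
Final effective stress: σ'_f = 53.858 + 15.229 = 69.087 kPa.
σ'_f = 69.087 > σ'_p = 61.8 kPa, so the stress path crosses the preconsolidation pressure — recompression up to σ'_p, then virgin compression beyond:
S_c = H/(1+e₀)·[C_r·log₁₀(σ'_p/σ'_0) + C_c·log₁₀(σ'_f/σ'_p)]
    = 7/2.18 × [0.056×log₁₀(61.8/53.858) + 0.35×log₁₀(69.087/61.8)]
    = 3.211 × [0.0033453 + 0.016943] = 0.06515 m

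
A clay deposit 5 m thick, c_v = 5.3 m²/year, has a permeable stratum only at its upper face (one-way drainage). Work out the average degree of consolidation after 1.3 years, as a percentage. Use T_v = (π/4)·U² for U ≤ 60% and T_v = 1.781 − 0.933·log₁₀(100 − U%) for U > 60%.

Drainage path length: H_d = H = 5 m (single drainage).
T_v = c_v·t/H_d² = 5.3×1.3/5² = 0.2756.
T_v = 0.2756 corresponds to the U ≤ 60% branch:
U = √(4T_v/π) = 0.5924

U ≈ 59.2 %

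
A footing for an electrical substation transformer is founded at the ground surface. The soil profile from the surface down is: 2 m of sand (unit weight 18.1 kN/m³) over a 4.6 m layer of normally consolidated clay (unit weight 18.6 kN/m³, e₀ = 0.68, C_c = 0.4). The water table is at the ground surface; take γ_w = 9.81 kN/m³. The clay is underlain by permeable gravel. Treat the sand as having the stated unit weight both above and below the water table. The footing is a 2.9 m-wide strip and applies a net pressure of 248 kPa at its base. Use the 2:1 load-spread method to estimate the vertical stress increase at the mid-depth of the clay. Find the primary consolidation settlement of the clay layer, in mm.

S_c ≈ 624 mm

Mid-depth of clay below the ground surface: z = 2 + 4.6/2 = 4.3 m.
Total vertical stress at mid-clay: σ_v = 18.1×2 + 18.6×2.3 = 78.98 kPa.
Pore pressure: u = 9.81×(4.3 − 0) = 42.183 kPa.
Initial effective stress: σ'_0 = σ_v − u = 78.98 − 42.183 = 36.797 kPa.
Stress increase at mid-clay by the 2:1 spreading method:
Δσ = qB/(B+z) = 248×2.9/(2.9+4.3) = 99.889 kPa
Final effective stress: σ'_f = σ'_0 + Δσ = 36.797 + 99.889 = 136.69 kPa.
Normally consolidated clay, so the full stress increment lies on the virgin compression line:
S_c = C_c·H/(1+e₀)·log₁₀(σ'_f/σ'_0) = 0.4×4.6/(1+0.68)×log₁₀(136.69/36.797)
    = 1.0952 × 0.56992 = 0.6242 m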